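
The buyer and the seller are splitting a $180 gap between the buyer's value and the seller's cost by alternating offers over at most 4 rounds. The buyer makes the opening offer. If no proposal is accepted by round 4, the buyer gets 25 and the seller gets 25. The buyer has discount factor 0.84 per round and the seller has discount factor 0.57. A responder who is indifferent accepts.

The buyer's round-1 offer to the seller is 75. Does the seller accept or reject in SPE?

Accept

Round 4 (the seller proposes): the buyer gets 25 if talks fail, so the seller offers 25 and keeps 155.
Round 3 (the buyer proposes): the seller can get 155 next round, worth 0.57 × 155 = 88.35 now. The buyer offers 88.35 and keeps 180 − 88.35 = 91.65.
Round 2 (the seller proposes): the buyer can get 91.65 next round, worth 0.84 × 91.65 = 76.986 now; the seller offers that and keeps 103.014.
So by rejecting in round 1, the seller gets 103.014 next round, worth 0.57 × 103.014 = 58.71798 now.
Offer 75 ≥ 58.71798, so the seller accepts.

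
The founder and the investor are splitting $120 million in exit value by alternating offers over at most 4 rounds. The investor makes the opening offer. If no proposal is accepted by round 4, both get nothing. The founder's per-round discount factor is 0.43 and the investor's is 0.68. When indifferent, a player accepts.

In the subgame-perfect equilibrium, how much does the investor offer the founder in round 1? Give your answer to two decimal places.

31.60

Round 4 (the founder proposes): the investor will accept anything ≥ 0, so the founder offers 0 and keeps 120.
Round 3 (the investor proposes): the founder can get 120 next round, worth 0.43 × 120 = 51.6 now. The investor offers 51.6 and keeps 120 − 51.6 = 68.4.
Round 2 (the founder proposes): the investor can get 68.4 next round, worth 0.68 × 68.4 = 46.512 now. The founder offers 46.512 and keeps 120 − 46.512 = 73.488.
Round 1 (the investor proposes): the founder can get 73.488 next round, worth 0.43 × 73.488 = 31.59984 now. The investor offers 31.59984 and keeps 120 − 31.59984 = 88.40016.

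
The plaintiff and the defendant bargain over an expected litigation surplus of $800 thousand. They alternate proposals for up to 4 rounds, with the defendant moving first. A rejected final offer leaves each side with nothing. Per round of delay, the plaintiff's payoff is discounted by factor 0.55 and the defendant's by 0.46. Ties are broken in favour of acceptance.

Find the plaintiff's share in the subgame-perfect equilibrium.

348.92

Round 4 (the plaintiff proposes): rejection yields 0 for the defendant; the plaintiff offers 0 and keeps 800.
Round 3 (the defendant proposes): the plaintiff can get 800 next round, worth 0.55 × 800 = 440 now, so the defendant offers 440, keeping 360.
Round 2 (the plaintiff proposes): the defendant can get 360 next round, worth 0.46 × 360 = 165.6 now; the plaintiff offers that and keeps 634.4.
Round 1 (the defendant proposes): the plaintiff can get 634.4 next round, worth 0.55 × 634.4 = 348.92 now; the defendant offers that and keeps 451.08.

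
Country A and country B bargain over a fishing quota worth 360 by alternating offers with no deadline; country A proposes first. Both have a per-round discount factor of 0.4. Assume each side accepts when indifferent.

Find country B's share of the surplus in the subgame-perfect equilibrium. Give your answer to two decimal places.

In a stationary SPE each proposer offers the other exactly their discounted continuation value.
If country A keeps x when proposing and country B keeps y when proposing, then x = 360 − 0.4y and y = 360 − 0.4x.
Solving: x = 360(1 − 0.4) / (1 − 0.4·0.4) = 216 / 0.84 ≈ 257.1429.
Country B gets 360 − 257.1429 ≈ 102.8571.

102.86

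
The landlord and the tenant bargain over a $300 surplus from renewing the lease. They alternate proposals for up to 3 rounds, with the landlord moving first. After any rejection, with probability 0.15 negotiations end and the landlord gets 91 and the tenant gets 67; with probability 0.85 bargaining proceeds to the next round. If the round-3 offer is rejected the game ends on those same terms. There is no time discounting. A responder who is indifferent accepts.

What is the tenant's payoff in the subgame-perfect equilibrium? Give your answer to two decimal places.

85.11

Round 3 (the landlord proposes): the tenant gets 67 if talks fail, so the landlord offers 67 and keeps 233.
Round 2 (the tenant proposes): rejecting gives the landlord an expected 0.85 × 233 + 0.15 × 91 = 211.7. The tenant offers 211.7 and keeps 300 − 211.7 = 88.3.
Round 1 (the landlord proposes): rejecting gives the tenant an expected 0.85 × 88.3 + 0.15 × 67 = 85.105; the landlord offers that and keeps 214.895.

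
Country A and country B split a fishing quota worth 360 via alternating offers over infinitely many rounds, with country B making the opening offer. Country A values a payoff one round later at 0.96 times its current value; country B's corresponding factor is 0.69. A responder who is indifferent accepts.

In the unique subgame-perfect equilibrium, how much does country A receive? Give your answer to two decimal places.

Let x be country B's share when country B proposes and y be country A's share when country A proposes.
Country A accepts iff offered ≥ 0.96·y, so x = 360 − 0.96y. Symmetrically y = 360 − 0.69x.
Substituting: x = 360 − 0.96(360 − 0.69x), giving x(1 − 0.69·0.96) = 360(1 − 0.96).
So x = 360 × 0.04 / 0.3376 ≈ 42.6540, and country A receives 360 − x ≈ 317.3460.

317.35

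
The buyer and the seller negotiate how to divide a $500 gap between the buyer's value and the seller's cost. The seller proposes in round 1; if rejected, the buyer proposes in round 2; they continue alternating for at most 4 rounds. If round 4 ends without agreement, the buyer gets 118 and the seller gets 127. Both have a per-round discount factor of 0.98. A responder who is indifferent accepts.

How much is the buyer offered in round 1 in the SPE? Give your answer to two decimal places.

Work backward from the last round.
Round 4 (the buyer proposes): the seller gets 127 if talks fail, so the buyer offers 127 and keeps 373.
Round 3 (the seller proposes): the buyer can get 373 next round, worth 0.98 × 373 = 365.54 now; the seller offers that and keeps 134.46.
Round 2 (the buyer proposes): the seller can get 134.46 next round, worth 0.98 × 134.46 = 131.7708 now, so the buyer offers 131.7708, keeping 368.2292.
Round 1 (the seller proposes): the buyer can get 368.2292 next round, worth 0.98 × 368.2292 = 360.864616 now, so the seller offers 360.864616, keeping 139.135384.

360.86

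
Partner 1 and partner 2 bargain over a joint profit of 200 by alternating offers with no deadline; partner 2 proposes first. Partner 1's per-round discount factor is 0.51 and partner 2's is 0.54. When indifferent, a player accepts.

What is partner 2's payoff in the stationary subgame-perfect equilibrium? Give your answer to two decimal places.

135.25

Let x be partner 2's share when partner 2 proposes and y be partner 1's share when partner 1 proposes.
Partner 1 accepts iff offered ≥ 0.51·y, so x = 200 − 0.51y. Symmetrically y = 200 − 0.54x.
Substituting: x = 200 − 0.51(200 − 0.54x), giving x(1 − 0.54·0.51) = 200(1 − 0.51).
So x = 200 × 0.49 / 0.7246 ≈ 135.2470, and partner 1 receives 200 − x ≈ 64.7530.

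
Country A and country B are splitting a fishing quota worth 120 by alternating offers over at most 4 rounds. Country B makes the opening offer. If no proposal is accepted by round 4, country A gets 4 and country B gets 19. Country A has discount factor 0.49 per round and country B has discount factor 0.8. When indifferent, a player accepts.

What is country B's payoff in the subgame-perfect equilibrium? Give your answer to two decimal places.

Work backward from the last round.
Round 4 (country A proposes): country B gets 19 if talks fail, so country A offers 19 and keeps 101.
Round 3 (country B proposes): country A can get 101 next round, worth 0.49 × 101 = 49.49 now, so country B offers 49.49, keeping 70.51.
Round 2 (country A proposes): country B can get 70.51 next round, worth 0.8 × 70.51 = 56.408 now, so country A offers 56.408, keeping 63.592.
Round 1 (country B proposes): country A can get 63.592 next round, worth 0.49 × 63.592 = 31.16008 now, so country B offers 31.16008, keeping 88.83992.

88.84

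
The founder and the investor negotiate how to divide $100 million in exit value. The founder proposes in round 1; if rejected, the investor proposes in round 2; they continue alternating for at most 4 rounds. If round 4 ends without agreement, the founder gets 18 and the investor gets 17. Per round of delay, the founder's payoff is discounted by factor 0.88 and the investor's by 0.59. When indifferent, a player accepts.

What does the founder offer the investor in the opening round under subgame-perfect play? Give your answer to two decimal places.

Round 4 (the investor proposes): the founder gets 18 if talks fail, so the investor offers 18 and keeps 82.
Round 3 (the founder proposes): the investor can get 82 next round, worth 0.59 × 82 = 48.38 now; the founder offers that and keeps 51.62.
Round 2 (the investor proposes): the founder can get 51.62 next round, worth 0.88 × 51.62 = 45.4256 now. The investor offers 45.4256 and keeps 100 − 45.4256 = 54.5744.
Round 1 (the founder proposes): the investor can get 54.5744 next round, worth 0.59 × 54.5744 = 32.198896 now. The founder offers 32.198896 and keeps 100 − 32.198896 = 67.801104.

32.20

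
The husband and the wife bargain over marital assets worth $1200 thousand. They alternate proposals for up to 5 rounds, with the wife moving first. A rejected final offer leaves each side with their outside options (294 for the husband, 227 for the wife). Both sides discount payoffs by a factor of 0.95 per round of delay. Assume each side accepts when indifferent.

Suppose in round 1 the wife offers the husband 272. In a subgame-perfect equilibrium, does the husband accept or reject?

Round 5 (the wife proposes): the husband gets 294 if talks fail, so the wife offers 294 and keeps 906.
Round 4 (the husband proposes): the wife can get 906 next round, worth 0.95 × 906 = 860.7 now. The husband offers 860.7 and keeps 1200 − 860.7 = 339.3.
Round 3 (the wife proposes): the husband can get 339.3 next round, worth 0.95 × 339.3 = 322.335 now; the wife offers that and keeps 877.665.
Round 2 (the husband proposes): the wife can get 877.665 next round, worth 0.95 × 877.665 = 833.78175 now. The husband offers 833.78175 and keeps 1200 − 833.78175 = 366.21825.
So by rejecting in round 1, the husband gets 366.21825 next round, worth 0.95 × 366.21825 = 347.9073375 now.
Offer 272 < 347.9073375, so the husband rejects.

Reject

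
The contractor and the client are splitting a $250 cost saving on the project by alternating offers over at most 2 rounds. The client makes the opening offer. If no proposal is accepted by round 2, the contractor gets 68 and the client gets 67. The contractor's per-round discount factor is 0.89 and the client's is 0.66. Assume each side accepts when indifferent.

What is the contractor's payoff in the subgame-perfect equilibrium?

Round 2 (the contractor proposes): the client gets 67 if talks fail, so the contractor offers 67 and keeps 183.
Round 1 (the client proposes): the contractor can get 183 next round, worth 0.89 × 183 = 162.87 now. The client offers 162.87 and keeps 250 − 162.87 = 87.13.

162.87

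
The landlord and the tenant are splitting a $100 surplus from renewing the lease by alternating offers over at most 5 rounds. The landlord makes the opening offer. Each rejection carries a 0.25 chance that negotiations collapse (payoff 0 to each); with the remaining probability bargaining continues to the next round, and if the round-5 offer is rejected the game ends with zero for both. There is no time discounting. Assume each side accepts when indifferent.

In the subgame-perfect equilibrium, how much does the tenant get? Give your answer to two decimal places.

Round 5 (the landlord proposes): rejection yields 0 for the tenant; the landlord offers 0 and keeps 100.
Round 4 (the tenant proposes): rejecting gives the landlord an expected 0.75 × 100 = 75. The tenant offers 75 and keeps 100 − 75 = 25.
Round 3 (the landlord proposes): rejecting gives the tenant an expected 0.75 × 25 = 18.75; the landlord offers that and keeps 81.25.
Round 2 (the tenant proposes): rejecting gives the landlord an expected 0.75 × 81.25 = 60.9375, so the tenant offers 60.9375, keeping 39.0625.
Round 1 (the landlord proposes): rejecting gives the tenant an expected 0.75 × 39.0625 = 29.296875; the landlord offers that and keeps 70.703125.

29.30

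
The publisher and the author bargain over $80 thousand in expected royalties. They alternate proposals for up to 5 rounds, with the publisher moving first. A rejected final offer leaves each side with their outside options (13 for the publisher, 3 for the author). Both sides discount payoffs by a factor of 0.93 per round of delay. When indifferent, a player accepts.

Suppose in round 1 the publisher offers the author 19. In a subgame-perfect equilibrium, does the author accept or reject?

Accept

Round 5 (the publisher proposes): the author gets 3 if talks fail, so the publisher offers 3 and keeps 77.
Round 4 (the author proposes): the publisher can get 77 next round, worth 0.93 × 77 = 71.61 now, so the author offers 71.61, keeping 8.39.
Round 3 (the publisher proposes): the author can get 8.39 next round, worth 0.93 × 8.39 = 7.8027 now, so the publisher offers 7.8027, keeping 72.1973.
Round 2 (the author proposes): the publisher can get 72.1973 next round, worth 0.93 × 72.1973 = 67.143489 now. The author offers 67.143489 and keeps 80 − 67.143489 = 12.856511.
So by rejecting in round 1, the author gets 12.856511 next round, worth 0.93 × 12.856511 = 11.95655523 now.
Offer 19 ≥ 11.95655523, so the author accepts.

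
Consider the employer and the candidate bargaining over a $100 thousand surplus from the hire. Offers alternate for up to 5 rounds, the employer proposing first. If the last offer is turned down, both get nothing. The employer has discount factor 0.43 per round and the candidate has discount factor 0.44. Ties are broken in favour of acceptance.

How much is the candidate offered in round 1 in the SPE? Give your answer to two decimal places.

29.83

Solve by backward induction from round 5.
Round 5 (the employer proposes): the candidate will accept anything ≥ 0, so the employer offers 0 and keeps 100.
Round 4 (the candidate proposes): the employer can get 100 next round, worth 0.43 × 100 = 43 now, so the candidate offers 43, keeping 57.
Round 3 (the employer proposes): the candidate can get 57 next round, worth 0.44 × 57 = 25.08 now, so the employer offers 25.08, keeping 74.92.
Round 2 (the candidate proposes): the employer can get 74.92 next round, worth 0.43 × 74.92 = 32.2156 now; the candidate offers that and keeps 67.7844.
Round 1 (the employer proposes): the candidate can get 67.7844 next round, worth 0.44 × 67.7844 = 29.825136 now. The employer offers 29.825136 and keeps 100 − 29.825136 = 70.174864.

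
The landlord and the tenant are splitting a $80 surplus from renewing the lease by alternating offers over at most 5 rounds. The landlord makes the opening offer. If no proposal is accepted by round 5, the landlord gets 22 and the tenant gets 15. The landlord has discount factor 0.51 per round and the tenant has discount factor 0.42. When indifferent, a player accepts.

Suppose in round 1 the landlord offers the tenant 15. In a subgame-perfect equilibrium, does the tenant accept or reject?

Reject

Work out the tenant's continuation value if the offer is rejected.
Round 5 (the landlord proposes): the tenant gets 15 if talks fail, so the landlord offers 15 and keeps 65.
Round 4 (the tenant proposes): the landlord can get 65 next round, worth 0.51 × 65 = 33.15 now; the tenant offers that and keeps 46.85.
Round 3 (the landlord proposes): the tenant can get 46.85 next round, worth 0.42 × 46.85 = 19.677 now. The landlord offers 19.677 and keeps 80 − 19.677 = 60.323.
Round 2 (the tenant proposes): the landlord can get 60.323 next round, worth 0.51 × 60.323 = 30.76473 now; the tenant offers that and keeps 49.23527.
So by rejecting in round 1, the tenant gets 49.23527 next round, worth 0.42 × 49.23527 = 20.6788134 now.
Offer 15 < 20.6788134, so the tenant rejects.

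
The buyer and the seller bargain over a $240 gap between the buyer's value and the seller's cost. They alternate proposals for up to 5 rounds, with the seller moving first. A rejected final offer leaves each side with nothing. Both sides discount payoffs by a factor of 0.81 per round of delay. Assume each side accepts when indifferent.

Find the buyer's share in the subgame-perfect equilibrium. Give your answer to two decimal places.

61.17

Round 5 (the seller proposes): rejection yields 0 for the buyer; the seller offers 0 and keeps 240.
Round 4 (the buyer proposes): the seller can get 240 next round, worth 0.81 × 240 = 194.4 now; the buyer offers that and keeps 45.6.
Round 3 (the seller proposes): the buyer can get 45.6 next round, worth 0.81 × 45.6 = 36.936 now, so the seller offers 36.936, keeping 203.064.
Round 2 (the buyer proposes): the seller can get 203.064 next round, worth 0.81 × 203.064 = 164.48184 now; the buyer offers that and keeps 75.51816.
Round 1 (the seller proposes): the buyer can get 75.51816 next round, worth 0.81 × 75.51816 = 61.1697096 now. The seller offers 61.1697096 and keeps 240 − 61.1697096 = 178.8302904.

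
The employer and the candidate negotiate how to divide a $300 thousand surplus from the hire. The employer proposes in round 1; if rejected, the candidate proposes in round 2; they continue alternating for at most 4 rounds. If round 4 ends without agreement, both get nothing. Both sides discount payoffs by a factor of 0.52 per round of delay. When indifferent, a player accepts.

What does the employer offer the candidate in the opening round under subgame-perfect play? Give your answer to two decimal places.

117.06

By backward induction:
Round 4 (the candidate proposes): rejection yields 0 for the employer; the candidate offers 0 and keeps 300.
Round 3 (the employer proposes): the candidate can get 300 next round, worth 0.52 × 300 = 156 now; the employer offers that and keeps 144.
Round 2 (the candidate proposes): the employer can get 144 next round, worth 0.52 × 144 = 74.88 now, so the candidate offers 74.88, keeping 225.12.
Round 1 (the employer proposes): the candidate can get 225.12 next round, worth 0.52 × 225.12 = 117.0624 now. The employer offers 117.0624 and keeps 300 − 117.0624 = 182.9376.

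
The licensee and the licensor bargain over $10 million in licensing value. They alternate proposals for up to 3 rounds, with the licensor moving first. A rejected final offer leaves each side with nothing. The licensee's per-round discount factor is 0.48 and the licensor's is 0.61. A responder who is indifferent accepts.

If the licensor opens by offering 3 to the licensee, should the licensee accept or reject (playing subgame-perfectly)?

Accept

Work out the licensee's continuation value if the offer is rejected.
Round 3 (the licensor proposes): rejection yields 0 for the licensee; the licensor offers 0 and keeps 10.
Round 2 (the licensee proposes): the licensor can get 10 next round, worth 0.61 × 10 = 6.1 now; the licensee offers that and keeps 3.9.
So by rejecting in round 1, the licensee gets 3.9 next round, worth 0.48 × 3.9 = 1.872 now.
Offer 3 ≥ 1.872, so the licensee accepts.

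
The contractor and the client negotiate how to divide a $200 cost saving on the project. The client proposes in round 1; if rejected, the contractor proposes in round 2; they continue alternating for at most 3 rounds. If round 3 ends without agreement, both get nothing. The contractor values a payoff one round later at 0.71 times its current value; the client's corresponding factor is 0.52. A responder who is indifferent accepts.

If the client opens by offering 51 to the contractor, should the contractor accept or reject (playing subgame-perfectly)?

Round 3 (the client proposes): rejection yields 0 for the contractor; the client offers 0 and keeps 200.
Round 2 (the contractor proposes): the client can get 200 next round, worth 0.52 × 200 = 104 now, so the contractor offers 104, keeping 96.
So by rejecting in round 1, the contractor gets 96 next round, worth 0.71 × 96 = 68.16 now.
Offer 51 < 68.16, so the contractor rejects.

Reject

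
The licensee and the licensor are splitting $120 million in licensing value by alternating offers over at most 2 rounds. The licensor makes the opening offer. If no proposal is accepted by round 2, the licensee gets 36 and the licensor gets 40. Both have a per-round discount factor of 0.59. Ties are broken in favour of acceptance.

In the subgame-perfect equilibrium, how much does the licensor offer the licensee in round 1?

Round 2 (the licensee proposes): the licensor gets 40 if talks fail, so the licensee offers 40 and keeps 80.
Round 1 (the licensor proposes): the licensee can get 80 next round, worth 0.59 × 80 = 47.2 now, so the licensor offers 47.2, keeping 72.8.

47.2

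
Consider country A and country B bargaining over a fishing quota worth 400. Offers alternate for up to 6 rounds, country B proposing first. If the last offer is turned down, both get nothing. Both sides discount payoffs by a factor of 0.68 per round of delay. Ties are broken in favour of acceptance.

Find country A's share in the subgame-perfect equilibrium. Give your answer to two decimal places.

185.44

Work backward from the last round.
Round 6 (country A proposes): rejection yields 0 for country B; country A offers 0 and keeps 400.
Round 5 (country B proposes): country A can get 400 next round, worth 0.68 × 400 = 272 now; country B offers that and keeps 128.
Round 4 (country A proposes): country B can get 128 next round, worth 0.68 × 128 = 87.04 now; country A offers that and keeps 312.96.
Round 3 (country B proposes): country A can get 312.96 next round, worth 0.68 × 312.96 = 212.8128 now; country B offers that and keeps 187.1872.
Round 2 (country A proposes): country B can get 187.1872 next round, worth 0.68 × 187.1872 = 127.287296 now; country A offers that and keeps 272.712704.
Round 1 (country B proposes): country A can get 272.712704 next round, worth 0.68 × 272.712704 = 185.44463872 now, so country B offers 185.44463872, keeping 214.55536128.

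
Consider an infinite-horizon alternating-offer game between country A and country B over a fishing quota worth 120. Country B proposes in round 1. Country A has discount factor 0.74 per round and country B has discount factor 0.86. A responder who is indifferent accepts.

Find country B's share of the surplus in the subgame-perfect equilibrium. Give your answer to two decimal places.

85.81

In a stationary SPE each proposer offers the other exactly their discounted continuation value.
If country B keeps x when proposing and country A keeps y when proposing, then x = 120 − 0.74y and y = 120 − 0.86x.
Solving: x = 120(1 − 0.74) / (1 − 0.86·0.74) = 31.2 / 0.3636 ≈ 85.8086.
Country A gets 120 − 85.8086 ≈ 34.1914.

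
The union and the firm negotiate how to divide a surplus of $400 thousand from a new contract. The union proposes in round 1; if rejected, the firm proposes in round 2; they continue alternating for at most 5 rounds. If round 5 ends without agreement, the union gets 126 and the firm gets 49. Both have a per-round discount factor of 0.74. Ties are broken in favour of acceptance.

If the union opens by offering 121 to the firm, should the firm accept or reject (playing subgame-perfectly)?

Reject

Round 5 (the union proposes): the firm gets 49 if talks fail, so the union offers 49 and keeps 351.
Round 4 (the firm proposes): the union can get 351 next round, worth 0.74 × 351 = 259.74 now, so the firm offers 259.74, keeping 140.26.
Round 3 (the union proposes): the firm can get 140.26 next round, worth 0.74 × 140.26 = 103.7924 now. The union offers 103.7924 and keeps 400 − 103.7924 = 296.2076.
Round 2 (the firm proposes): the union can get 296.2076 next round, worth 0.74 × 296.2076 = 219.193624 now, so the firm offers 219.193624, keeping 180.806376.
So by rejecting in round 1, the firm gets 180.806376 next round, worth 0.74 × 180.806376 = 133.79671824 now.
Offer 121 < 133.79671824, so the firm rejects.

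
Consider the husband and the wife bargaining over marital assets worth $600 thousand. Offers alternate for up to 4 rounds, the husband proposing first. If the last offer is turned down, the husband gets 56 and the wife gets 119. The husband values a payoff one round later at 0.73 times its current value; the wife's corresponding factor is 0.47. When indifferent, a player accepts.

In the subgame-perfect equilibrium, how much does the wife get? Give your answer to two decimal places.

Round 4 (the wife proposes): the husband gets 56 if talks fail, so the wife offers 56 and keeps 544.
Round 3 (the husband proposes): the wife can get 544 next round, worth 0.47 × 544 = 255.68 now, so the husband offers 255.68, keeping 344.32.
Round 2 (the wife proposes): the husband can get 344.32 next round, worth 0.73 × 344.32 = 251.3536 now; the wife offers that and keeps 348.6464.
Round 1 (the husband proposes): the wife can get 348.6464 next round, worth 0.47 × 348.6464 = 163.863808 now; the husband offers that and keeps 436.136192.

163.86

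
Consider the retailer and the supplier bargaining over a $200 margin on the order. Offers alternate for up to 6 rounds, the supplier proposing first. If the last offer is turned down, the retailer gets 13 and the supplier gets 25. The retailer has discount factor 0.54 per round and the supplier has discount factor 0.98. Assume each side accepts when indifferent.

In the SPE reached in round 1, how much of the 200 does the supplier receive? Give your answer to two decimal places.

Work backward from the last round.
Round 6 (the retailer proposes): the supplier gets 25 if talks fail, so the retailer offers 25 and keeps 175.
Round 5 (the supplier proposes): the retailer can get 175 next round, worth 0.54 × 175 = 94.5 now, so the supplier offers 94.5, keeping 105.5.
Round 4 (the retailer proposes): the supplier can get 105.5 next round, worth 0.98 × 105.5 = 103.39 now; the retailer offers that and keeps 96.61.
Round 3 (the supplier proposes): the retailer can get 96.61 next round, worth 0.54 × 96.61 = 52.1694 now. The supplier offers 52.1694 and keeps 200 − 52.1694 = 147.8306.
Round 2 (the retailer proposes): the supplier can get 147.8306 next round, worth 0.98 × 147.8306 = 144.873988 now. The retailer offers 144.873988 and keeps 200 − 144.873988 = 55.126012.
Round 1 (the supplier proposes): the retailer can get 55.126012 next round, worth 0.54 × 55.126012 = 29.76804648 now; the supplier offers that and keeps 170.23195352.

170.23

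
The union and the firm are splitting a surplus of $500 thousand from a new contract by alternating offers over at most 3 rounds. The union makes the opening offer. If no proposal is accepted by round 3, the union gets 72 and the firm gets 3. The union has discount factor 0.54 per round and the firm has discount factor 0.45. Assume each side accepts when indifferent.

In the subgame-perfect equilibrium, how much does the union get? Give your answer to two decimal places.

395.77

Round 3 (the union proposes): the firm gets 3 if talks fail, so the union offers 3 and keeps 497.
Round 2 (the firm proposes): the union can get 497 next round, worth 0.54 × 497 = 268.38 now; the firm offers that and keeps 231.62.
Round 1 (the union proposes): the firm can get 231.62 next round, worth 0.45 × 231.62 = 104.229 now, so the union offers 104.229, keeping 395.771.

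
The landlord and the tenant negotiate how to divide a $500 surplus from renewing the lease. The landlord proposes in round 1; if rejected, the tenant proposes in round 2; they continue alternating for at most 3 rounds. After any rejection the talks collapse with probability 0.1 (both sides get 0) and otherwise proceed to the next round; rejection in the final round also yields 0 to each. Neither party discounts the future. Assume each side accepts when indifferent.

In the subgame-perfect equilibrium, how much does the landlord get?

Round 3 (the landlord proposes): rejection yields 0 for the tenant; the landlord offers 0 and keeps 500.
Round 2 (the tenant proposes): rejecting gives the landlord an expected 0.9 × 500 = 450; the tenant offers that and keeps 50.
Round 1 (the landlord proposes): rejecting gives the tenant an expected 0.9 × 50 = 45. The landlord offers 45 and keeps 500 − 45 = 455.

455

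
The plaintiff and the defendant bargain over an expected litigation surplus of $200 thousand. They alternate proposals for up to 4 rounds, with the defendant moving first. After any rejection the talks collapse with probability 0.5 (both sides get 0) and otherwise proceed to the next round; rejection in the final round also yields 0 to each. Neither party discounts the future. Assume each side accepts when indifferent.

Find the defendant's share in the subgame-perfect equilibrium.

By backward induction:
Round 4 (the plaintiff proposes): rejection yields 0 for the defendant; the plaintiff offers 0 and keeps 200.
Round 3 (the defendant proposes): rejecting gives the plaintiff an expected 0.5 × 200 = 100. The defendant offers 100 and keeps 200 − 100 = 100.
Round 2 (the plaintiff proposes): rejecting gives the defendant an expected 0.5 × 100 = 50. The plaintiff offers 50 and keeps 200 − 50 = 150.
Round 1 (the defendant proposes): rejecting gives the plaintiff an expected 0.5 × 150 = 75. The defendant offers 75 and keeps 200 − 75 = 125.

125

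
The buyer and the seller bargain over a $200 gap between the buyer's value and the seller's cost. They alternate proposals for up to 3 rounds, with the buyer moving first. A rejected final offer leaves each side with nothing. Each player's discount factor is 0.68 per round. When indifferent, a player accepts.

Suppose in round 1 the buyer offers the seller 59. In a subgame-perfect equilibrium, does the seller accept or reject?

Accept

Round 3 (the buyer proposes): rejection yields 0 for the seller; the buyer offers 0 and keeps 200.
Round 2 (the seller proposes): the buyer can get 200 next round, worth 0.68 × 200 = 136 now, so the seller offers 136, keeping 64.
So by rejecting in round 1, the seller gets 64 next round, worth 0.68 × 64 = 43.52 now.
Offer 59 ≥ 43.52, so the seller accepts.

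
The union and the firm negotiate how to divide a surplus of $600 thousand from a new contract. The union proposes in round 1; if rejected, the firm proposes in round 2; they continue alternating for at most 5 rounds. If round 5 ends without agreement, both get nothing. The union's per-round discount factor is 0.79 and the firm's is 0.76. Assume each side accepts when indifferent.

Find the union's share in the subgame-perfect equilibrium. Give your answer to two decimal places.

446.75

Solve by backward induction from round 5.
Round 5 (the union proposes): rejection yields 0 for the firm; the union offers 0 and keeps 600.
Round 4 (the firm proposes): the union can get 600 next round, worth 0.79 × 600 = 474 now. The firm offers 474 and keeps 600 − 474 = 126.
Round 3 (the union proposes): the firm can get 126 next round, worth 0.76 × 126 = 95.76 now, so the union offers 95.76, keeping 504.24.
Round 2 (the firm proposes): the union can get 504.24 next round, worth 0.79 × 504.24 = 398.3496 now. The firm offers 398.3496 and keeps 600 − 398.3496 = 201.6504.
Round 1 (the union proposes): the firm can get 201.6504 next round, worth 0.76 × 201.6504 = 153.254304 now, so the union offers 153.254304, keeping 446.745696.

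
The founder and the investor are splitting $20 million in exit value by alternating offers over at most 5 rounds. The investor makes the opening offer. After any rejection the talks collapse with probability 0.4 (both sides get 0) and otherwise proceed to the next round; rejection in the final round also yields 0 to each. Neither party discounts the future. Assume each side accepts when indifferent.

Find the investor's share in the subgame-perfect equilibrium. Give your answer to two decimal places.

13.47

By backward induction:
Round 5 (the investor proposes): the founder will accept anything ≥ 0, so the investor offers 0 and keeps 20.
Round 4 (the founder proposes): rejecting gives the investor an expected 0.6 × 20 = 12, so the founder offers 12, keeping 8.
Round 3 (the investor proposes): rejecting gives the founder an expected 0.6 × 8 = 4.8, so the investor offers 4.8, keeping 15.2.
Round 2 (the founder proposes): rejecting gives the investor an expected 0.6 × 15.2 = 9.12, so the founder offers 9.12, keeping 10.88.
Round 1 (the investor proposes): rejecting gives the founder an expected 0.6 × 10.88 = 6.528, so the investor offers 6.528, keeping 13.472.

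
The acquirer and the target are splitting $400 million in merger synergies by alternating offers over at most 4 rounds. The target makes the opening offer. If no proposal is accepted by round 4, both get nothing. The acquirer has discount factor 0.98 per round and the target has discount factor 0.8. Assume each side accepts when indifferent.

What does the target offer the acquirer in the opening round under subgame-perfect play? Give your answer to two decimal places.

By backward induction:
Round 4 (the acquirer proposes): rejection yields 0 for the target; the acquirer offers 0 and keeps 400.
Round 3 (the target proposes): the acquirer can get 400 next round, worth 0.98 × 400 = 392 now; the target offers that and keeps 8.
Round 2 (the acquirer proposes): the target can get 8 next round, worth 0.8 × 8 = 6.4 now; the acquirer offers that and keeps 393.6.
Round 1 (the target proposes): the acquirer can get 393.6 next round, worth 0.98 × 393.6 = 385.728 now; the target offers that and keeps 14.272.

385.73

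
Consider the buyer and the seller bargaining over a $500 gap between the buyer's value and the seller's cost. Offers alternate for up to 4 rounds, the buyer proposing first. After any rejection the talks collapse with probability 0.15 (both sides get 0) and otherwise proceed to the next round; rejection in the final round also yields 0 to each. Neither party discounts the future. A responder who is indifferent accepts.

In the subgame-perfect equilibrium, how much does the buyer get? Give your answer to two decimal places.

129.19

Round 4 (the seller proposes): the buyer will accept anything ≥ 0, so the seller offers 0 and keeps 500.
Round 3 (the buyer proposes): rejecting gives the seller an expected 0.85 × 500 = 425. The buyer offers 425 and keeps 500 − 425 = 75.
Round 2 (the seller proposes): rejecting gives the buyer an expected 0.85 × 75 = 63.75; the seller offers that and keeps 436.25.
Round 1 (the buyer proposes): rejecting gives the seller an expected 0.85 × 436.25 = 370.8125. The buyer offers 370.8125 and keeps 500 − 370.8125 = 129.1875.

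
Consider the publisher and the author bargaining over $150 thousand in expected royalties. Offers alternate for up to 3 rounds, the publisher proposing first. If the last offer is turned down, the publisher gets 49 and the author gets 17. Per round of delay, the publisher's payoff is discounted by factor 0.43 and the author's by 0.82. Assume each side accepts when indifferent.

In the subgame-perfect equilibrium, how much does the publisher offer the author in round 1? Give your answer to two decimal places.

76.10

Round 3 (the publisher proposes): the author gets 17 if talks fail, so the publisher offers 17 and keeps 133.
Round 2 (the author proposes): the publisher can get 133 next round, worth 0.43 × 133 = 57.19 now, so the author offers 57.19, keeping 92.81.
Round 1 (the publisher proposes): the author can get 92.81 next round, worth 0.82 × 92.81 = 76.1042 now; the publisher offers that and keeps 73.8958.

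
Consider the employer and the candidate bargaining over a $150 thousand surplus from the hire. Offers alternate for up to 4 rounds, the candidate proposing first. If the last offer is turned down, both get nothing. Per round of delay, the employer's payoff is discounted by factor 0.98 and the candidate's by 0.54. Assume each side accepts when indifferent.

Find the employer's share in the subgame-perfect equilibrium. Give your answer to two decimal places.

145.41

Round 4 (the employer proposes): rejection yields 0 for the candidate; the employer offers 0 and keeps 150.
Round 3 (the candidate proposes): the employer can get 150 next round, worth 0.98 × 150 = 147 now; the candidate offers that and keeps 3.
Round 2 (the employer proposes): the candidate can get 3 next round, worth 0.54 × 3 = 1.62 now; the employer offers that and keeps 148.38.
Round 1 (the candidate proposes): the employer can get 148.38 next round, worth 0.98 × 148.38 = 145.4124 now, so the candidate offers 145.4124, keeping 4.5876.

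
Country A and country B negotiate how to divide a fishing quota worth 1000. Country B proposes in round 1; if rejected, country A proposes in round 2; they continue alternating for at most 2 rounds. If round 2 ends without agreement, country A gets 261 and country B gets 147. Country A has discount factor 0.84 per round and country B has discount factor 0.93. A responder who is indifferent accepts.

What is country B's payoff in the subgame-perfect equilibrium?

Solve by backward induction from round 2.
Round 2 (country A proposes): country B gets 147 if talks fail, so country A offers 147 and keeps 853.
Round 1 (country B proposes): country A can get 853 next round, worth 0.84 × 853 = 716.52 now, so country B offers 716.52, keeping 283.48.

283.48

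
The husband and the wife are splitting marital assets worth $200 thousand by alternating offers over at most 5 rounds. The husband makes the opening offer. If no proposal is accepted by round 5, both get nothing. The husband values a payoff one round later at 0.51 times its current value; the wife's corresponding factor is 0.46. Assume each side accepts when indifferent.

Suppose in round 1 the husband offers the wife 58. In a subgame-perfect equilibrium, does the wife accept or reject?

Accept

Round 5 (the husband proposes): the wife will accept anything ≥ 0, so the husband offers 0 and keeps 200.
Round 4 (the wife proposes): the husband can get 200 next round, worth 0.51 × 200 = 102 now; the wife offers that and keeps 98.
Round 3 (the husband proposes): the wife can get 98 next round, worth 0.46 × 98 = 45.08 now. The husband offers 45.08 and keeps 200 − 45.08 = 154.92.
Round 2 (the wife proposes): the husband can get 154.92 next round, worth 0.51 × 154.92 = 79.0092 now; the wife offers that and keeps 120.9908.
So by rejecting in round 1, the wife gets 120.9908 next round, worth 0.46 × 120.9908 = 55.655768 now.
Offer 58 ≥ 55.655768, so the wife accepts.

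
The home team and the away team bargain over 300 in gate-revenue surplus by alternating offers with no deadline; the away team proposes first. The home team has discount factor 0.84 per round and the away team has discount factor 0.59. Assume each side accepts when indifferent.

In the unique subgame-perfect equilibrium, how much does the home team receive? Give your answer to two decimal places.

In a stationary SPE each proposer offers the other exactly their discounted continuation value.
If the away team keeps x when proposing and the home team keeps y when proposing, then x = 300 − 0.84y and y = 300 − 0.59x.
Solving: x = 300(1 − 0.84) / (1 − 0.59·0.84) = 48 / 0.5044 ≈ 95.1626.
The home team gets 300 − 95.1626 ≈ 204.8374.

204.84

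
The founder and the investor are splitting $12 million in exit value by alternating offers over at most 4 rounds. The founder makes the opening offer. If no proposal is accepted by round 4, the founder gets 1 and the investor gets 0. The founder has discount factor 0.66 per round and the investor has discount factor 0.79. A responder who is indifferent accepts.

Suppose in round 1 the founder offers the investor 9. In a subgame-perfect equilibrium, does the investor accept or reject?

Round 4 (the investor proposes): the founder gets 1 if talks fail, so the investor offers 1 and keeps 11.
Round 3 (the founder proposes): the investor can get 11 next round, worth 0.79 × 11 = 8.69 now, so the founder offers 8.69, keeping 3.31.
Round 2 (the investor proposes): the founder can get 3.31 next round, worth 0.66 × 3.31 = 2.1846 now; the investor offers that and keeps 9.8154.
So by rejecting in round 1, the investor gets 9.8154 next round, worth 0.79 × 9.8154 = 7.754166 now.
Offer 9 ≥ 7.754166, so the investor accepts.

Accept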